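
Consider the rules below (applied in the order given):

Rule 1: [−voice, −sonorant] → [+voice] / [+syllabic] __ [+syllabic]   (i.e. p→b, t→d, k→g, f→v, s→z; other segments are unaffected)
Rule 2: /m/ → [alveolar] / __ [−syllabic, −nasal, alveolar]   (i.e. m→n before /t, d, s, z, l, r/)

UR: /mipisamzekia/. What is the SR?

mibizanzegia

Rule 1 (intervocalic voicing): /p/ is a voiceless obstruent between vowels /i/ and /i/, so it voices to [b]. /s/ is a voiceless obstruent between vowels /i/ and /a/, so it voices to [z]. /k/ is a voiceless obstruent between vowels /e/ and /i/, so it voices to [g]. /mipisamzekia/ → mibizamzegia.
Rule 2 (nasal place assimilation): /m/ precedes the alveolar consonant /z/, so it assimilates in place to [n]. /mibizamzegia/ → mibizanzegia.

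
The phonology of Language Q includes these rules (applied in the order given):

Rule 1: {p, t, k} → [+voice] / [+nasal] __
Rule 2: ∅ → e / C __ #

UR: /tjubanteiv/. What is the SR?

Rule 1 (post-nasal voicing): /t/ is a voiceless stop immediately after the nasal /n/, so it voices to [d]. /tjubanteiv/ → tjubandeiv.
Rule 2 (final e-epenthesis): the form ends in the consonant /v/, so [e] is inserted word-finally. /tjubandeiv/ → tjubandeive.

tjubandeive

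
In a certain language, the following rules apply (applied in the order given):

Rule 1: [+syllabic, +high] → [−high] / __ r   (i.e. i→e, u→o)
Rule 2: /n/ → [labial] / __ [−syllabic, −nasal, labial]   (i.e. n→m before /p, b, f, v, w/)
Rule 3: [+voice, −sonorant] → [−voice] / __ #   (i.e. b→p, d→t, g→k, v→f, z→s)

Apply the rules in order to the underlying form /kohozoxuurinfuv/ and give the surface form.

kohozoxuorimfuf

Rule 1 (pre-rhotic lowering): /u/ is a high vowel immediately before /r/, so it lowers to [o]. /kohozoxuurinfuv/ → kohozoxuorinfuv.
Rule 2 (nasal place assimilation): /n/ precedes the labial consonant /f/, so it assimilates in place to [m]. /kohozoxuorinfuv/ → kohozoxuorimfuv.
Rule 3 (final devoicing): /v/ is a voiced obstruent in word-final position, so it devoices to [f]. /kohozoxuorimfuv/ → kohozoxuorimfuf.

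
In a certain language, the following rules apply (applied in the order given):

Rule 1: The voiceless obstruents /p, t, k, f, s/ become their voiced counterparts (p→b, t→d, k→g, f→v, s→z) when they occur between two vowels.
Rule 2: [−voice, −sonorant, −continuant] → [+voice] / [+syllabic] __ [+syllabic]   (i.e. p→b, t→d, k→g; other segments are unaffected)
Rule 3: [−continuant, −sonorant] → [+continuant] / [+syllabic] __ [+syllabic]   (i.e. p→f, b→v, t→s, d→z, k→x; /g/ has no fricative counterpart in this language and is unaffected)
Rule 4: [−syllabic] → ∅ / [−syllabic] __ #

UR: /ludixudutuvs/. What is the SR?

Rule 1 (intervocalic voicing): /t/ is a voiceless obstruent between vowels /u/ and /u/, so it voices to [d]. /ludixudutuvs/ → ludixududuvs.
Rule 2 (intervocalic voicing): no segment meets the environment; /ludixududuvs/ is unchanged.
Rule 3 (intervocalic spirantization): /d/ is a stop between vowels /u/ and /i/, so it spirantizes to the fricative [z]. /d/ is a stop between vowels /u/ and /u/, so it spirantizes to the fricative [z]. /d/ is a stop between vowels /u/ and /u/, so it spirantizes to the fricative [z]. /ludixududuvs/ → luzixuzuzuvs.
Rule 4 (final cluster simplification): /s/ is the second consonant of a word-final cluster /vs/, so it deletes. /luzixuzuzuvs/ → luzixuzuzuv.

luzixuzuzuv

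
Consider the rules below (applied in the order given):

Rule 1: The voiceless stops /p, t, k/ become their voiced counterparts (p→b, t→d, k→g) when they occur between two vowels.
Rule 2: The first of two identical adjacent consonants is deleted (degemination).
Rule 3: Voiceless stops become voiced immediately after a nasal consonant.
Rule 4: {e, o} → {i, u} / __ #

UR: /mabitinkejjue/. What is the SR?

Rule 1 (intervocalic voicing): /t/ is a voiceless stop between vowels /i/ and /i/, so it voices to [d]. /mabitinkejjue/ → mabidinkejjue.
Rule 2 (degemination): /jj/ is a geminate; the first /j/ deletes. /mabidinkejjue/ → mabidinkejue.
Rule 3 (post-nasal voicing): /k/ is a voiceless stop immediately after the nasal /n/, so it voices to [g]. /mabidinkejue/ → mabidingejue.
Rule 4 (final vowel raising): /e/ is a mid vowel in word-final position, so it raises to [i]. /mabidingejue/ → mabidingejui.

mabidingejui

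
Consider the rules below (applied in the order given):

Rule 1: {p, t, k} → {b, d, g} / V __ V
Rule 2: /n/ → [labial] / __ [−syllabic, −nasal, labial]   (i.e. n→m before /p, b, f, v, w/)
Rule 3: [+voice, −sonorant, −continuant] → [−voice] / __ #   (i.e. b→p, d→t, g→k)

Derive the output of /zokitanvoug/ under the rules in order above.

zogidamvouk

Rule 1 (intervocalic voicing): /k/ is a voiceless stop between vowels /o/ and /i/, so it voices to [g]. /t/ is a voiceless stop between vowels /i/ and /a/, so it voices to [d]. /zokitanvoug/ → zogidanvoug.
Rule 2 (nasal place assimilation): /n/ precedes the labial consonant /v/, so it assimilates in place to [m]. /zogidanvoug/ → zogidamvoug.
Rule 3 (final devoicing): /g/ is a voiced stop in word-final position, so it devoices to [k]. /zogidamvoug/ → zogidamvouk.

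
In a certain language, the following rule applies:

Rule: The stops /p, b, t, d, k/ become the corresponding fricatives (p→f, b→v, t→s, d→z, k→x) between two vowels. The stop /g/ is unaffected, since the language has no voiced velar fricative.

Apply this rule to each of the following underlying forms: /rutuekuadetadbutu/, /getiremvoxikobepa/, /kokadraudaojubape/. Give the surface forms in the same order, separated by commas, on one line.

rusuexuazesadbusu, gesiremvoxixovefa, koxadrauzaojuvafe

/rutuekuadetadbutu/: /t/ is a stop between vowels /u/ and /u/, so it spirantizes to the fricative [s]. /k/ is a stop between vowels /e/ and /u/, so it spirantizes to the fricative [x]. /d/ is a stop between vowels /a/ and /e/, so it spirantizes to the fricative [z]. /t/ is a stop between vowels /e/ and /a/, so it spirantizes to the fricative [s]. /t/ is a stop between vowels /u/ and /u/, so it spirantizes to the fricative [s]. → [rusuexuazesadbusu].
/getiremvoxikobepa/: /t/ is a stop between vowels /e/ and /i/, so it spirantizes to the fricative [s]. /k/ is a stop between vowels /i/ and /o/, so it spirantizes to the fricative [x]. /b/ is a stop between vowels /o/ and /e/, so it spirantizes to the fricative [v]. /p/ is a stop between vowels /e/ and /a/, so it spirantizes to the fricative [f]. → [gesiremvoxixovefa].
/kokadraudaojubape/: /k/ is a stop between vowels /o/ and /a/, so it spirantizes to the fricative [x]. /d/ is a stop between vowels /u/ and /a/, so it spirantizes to the fricative [z]. /b/ is a stop between vowels /u/ and /a/, so it spirantizes to the fricative [v]. /p/ is a stop between vowels /a/ and /e/, so it spirantizes to the fricative [f]. → [koxadrauzaojuvafe].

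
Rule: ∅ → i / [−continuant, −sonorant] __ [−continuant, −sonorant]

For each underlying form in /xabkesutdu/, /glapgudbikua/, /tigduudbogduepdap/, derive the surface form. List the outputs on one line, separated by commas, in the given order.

xabikesutidu, glapigudibikua, tigiduudibogiduepidap

/xabkesutdu/: /b/ and /k/ form a stop–stop cluster, so [i] is inserted between them. /t/ and /d/ form a stop–stop cluster, so [i] is inserted between them. → [xabikesutidu].
/glapgudbikua/: /p/ and /g/ form a stop–stop cluster, so [i] is inserted between them. /d/ and /b/ form a stop–stop cluster, so [i] is inserted between them. → [glapigudibikua].
/tigduudbogduepdap/: /g/ and /d/ form a stop–stop cluster, so [i] is inserted between them. /d/ and /b/ form a stop–stop cluster, so [i] is inserted between them. /g/ and /d/ form a stop–stop cluster, so [i] is inserted between them. /p/ and /d/ form a stop–stop cluster, so [i] is inserted between them. → [tigiduudibogiduepidap].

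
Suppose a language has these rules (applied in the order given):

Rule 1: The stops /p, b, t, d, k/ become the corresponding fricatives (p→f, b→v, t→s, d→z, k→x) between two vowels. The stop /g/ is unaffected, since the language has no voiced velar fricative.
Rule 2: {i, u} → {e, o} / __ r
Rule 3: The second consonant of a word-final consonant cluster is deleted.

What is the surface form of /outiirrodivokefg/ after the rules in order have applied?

ousierrozivoxef

Rule 1 (intervocalic spirantization): /t/ is a stop between vowels /u/ and /i/, so it spirantizes to the fricative [s]. /d/ is a stop between vowels /o/ and /i/, so it spirantizes to the fricative [z]. /k/ is a stop between vowels /o/ and /e/, so it spirantizes to the fricative [x]. /outiirrodivokefg/ → ousiirrozivoxefg.
Rule 2 (pre-rhotic lowering): /i/ is a high vowel immediately before /r/, so it lowers to [e]. /ousiirrozivoxefg/ → ousierrozivoxefg.
Rule 3 (final cluster simplification): /g/ is the second consonant of a word-final cluster /fg/, so it deletes. /ousierrozivoxefg/ → ousierrozivoxef.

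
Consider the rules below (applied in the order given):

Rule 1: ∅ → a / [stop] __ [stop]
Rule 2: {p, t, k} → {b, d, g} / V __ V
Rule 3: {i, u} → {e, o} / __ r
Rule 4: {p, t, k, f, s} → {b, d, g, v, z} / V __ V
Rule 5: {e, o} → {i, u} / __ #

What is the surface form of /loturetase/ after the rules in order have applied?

Rule 1 (stop-cluster a-epenthesis): no segment meets the environment; /loturetase/ is unchanged.
Rule 2 (intervocalic voicing): /t/ is a voiceless stop between vowels /o/ and /u/, so it voices to [d]. /t/ is a voiceless stop between vowels /e/ and /a/, so it voices to [d]. /loturetase/ → loduredase.
Rule 3 (pre-rhotic lowering): /u/ is a high vowel immediately before /r/, so it lowers to [o]. /loduredase/ → lodoredase.
Rule 4 (intervocalic voicing): /s/ is a voiceless obstruent between vowels /a/ and /e/, so it voices to [z]. /lodoredase/ → lodoredaze.
Rule 5 (final vowel raising): /e/ is a mid vowel in word-final position, so it raises to [i]. /lodoredaze/ → lodoredazi.

lodoredazi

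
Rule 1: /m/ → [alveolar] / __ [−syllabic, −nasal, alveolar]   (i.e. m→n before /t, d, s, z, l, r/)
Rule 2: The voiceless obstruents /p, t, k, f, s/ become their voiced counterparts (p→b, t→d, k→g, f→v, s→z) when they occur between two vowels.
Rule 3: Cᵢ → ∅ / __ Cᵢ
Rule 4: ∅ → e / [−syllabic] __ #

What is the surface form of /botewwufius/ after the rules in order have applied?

Rule 1 (nasal place assimilation): no segment meets the environment; /botewwufius/ is unchanged.
Rule 2 (intervocalic voicing): /t/ is a voiceless obstruent between vowels /o/ and /e/, so it voices to [d]. /f/ is a voiceless obstruent between vowels /u/ and /i/, so it voices to [v]. /botewwufius/ → bodewwuvius.
Rule 3 (degemination): /ww/ is a geminate; the first /w/ deletes. /bodewwuvius/ → bodewuvius.
Rule 4 (final e-epenthesis): the form ends in the consonant /s/, so [e] is inserted word-finally. /bodewuvius/ → bodewuviuse.

bodewuviuse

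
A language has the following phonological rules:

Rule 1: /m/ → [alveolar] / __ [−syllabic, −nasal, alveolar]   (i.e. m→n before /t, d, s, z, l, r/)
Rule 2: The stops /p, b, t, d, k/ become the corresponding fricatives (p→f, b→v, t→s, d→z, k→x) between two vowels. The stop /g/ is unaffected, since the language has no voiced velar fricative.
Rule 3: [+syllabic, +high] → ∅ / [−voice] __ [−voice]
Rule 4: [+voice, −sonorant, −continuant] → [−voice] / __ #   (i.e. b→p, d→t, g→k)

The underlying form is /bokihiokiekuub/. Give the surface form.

boxhioxiexuup

Rule 1 (nasal place assimilation): no segment meets the environment; /bokihiokiekuub/ is unchanged.
Rule 2 (intervocalic spirantization): /k/ is a stop between vowels /o/ and /i/, so it spirantizes to the fricative [x]. /k/ is a stop between vowels /o/ and /i/, so it spirantizes to the fricative [x]. /k/ is a stop between vowels /e/ and /u/, so it spirantizes to the fricative [x]. /bokihiokiekuub/ → boxihioxiexuub.
Rule 3 (high vowel syncope): /i/ is a high vowel flanked by voiceless consonants /x/ and /h/, so it deletes. /boxihioxiexuub/ → boxhioxiexuub.
Rule 4 (final devoicing): /b/ is a voiced stop in word-final position, so it devoices to [p]. /boxhioxiexuub/ → boxhioxiexuup.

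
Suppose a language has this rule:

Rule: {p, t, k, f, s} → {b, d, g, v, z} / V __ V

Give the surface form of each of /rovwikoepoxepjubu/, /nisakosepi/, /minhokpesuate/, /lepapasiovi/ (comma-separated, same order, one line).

/rovwikoepoxepjubu/: /k/ is a voiceless obstruent between vowels /i/ and /o/, so it voices to [g]. /p/ is a voiceless obstruent between vowels /e/ and /o/, so it voices to [b]. → [rovwigoeboxepjubu].
/nisakosepi/: /s/ is a voiceless obstruent between vowels /i/ and /a/, so it voices to [z]. /k/ is a voiceless obstruent between vowels /a/ and /o/, so it voices to [g]. /s/ is a voiceless obstruent between vowels /o/ and /e/, so it voices to [z]. /p/ is a voiceless obstruent between vowels /e/ and /i/, so it voices to [b]. → [nizagozebi].
/minhokpesuate/: /s/ is a voiceless obstruent between vowels /e/ and /u/, so it voices to [z]. /t/ is a voiceless obstruent between vowels /a/ and /e/, so it voices to [d]. → [minhokpezuade].
/lepapasiovi/: /p/ is a voiceless obstruent between vowels /e/ and /a/, so it voices to [b]. /p/ is a voiceless obstruent between vowels /a/ and /a/, so it voices to [b]. /s/ is a voiceless obstruent between vowels /a/ and /i/, so it voices to [z]. → [lebabaziovi].

rovwigoeboxepjubu, nizagozebi, minhokpezuade, lebabaziovi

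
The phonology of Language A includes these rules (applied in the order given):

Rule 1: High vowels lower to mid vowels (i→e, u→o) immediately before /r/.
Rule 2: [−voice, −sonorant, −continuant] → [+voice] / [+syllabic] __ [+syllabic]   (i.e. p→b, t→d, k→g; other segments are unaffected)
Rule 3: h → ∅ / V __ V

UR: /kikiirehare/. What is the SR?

Rule 1 (pre-rhotic lowering): /i/ is a high vowel immediately before /r/, so it lowers to [e]. /kikiirehare/ → kikierehare.
Rule 2 (intervocalic voicing): /k/ is a voiceless stop between vowels /i/ and /i/, so it voices to [g]. /kikierehare/ → kigierehare.
Rule 3 (intervocalic h-deletion): /h/ occurs between vowels /e/ and /a/, so it deletes. /kigierehare/ → kigiereare.

kigiereare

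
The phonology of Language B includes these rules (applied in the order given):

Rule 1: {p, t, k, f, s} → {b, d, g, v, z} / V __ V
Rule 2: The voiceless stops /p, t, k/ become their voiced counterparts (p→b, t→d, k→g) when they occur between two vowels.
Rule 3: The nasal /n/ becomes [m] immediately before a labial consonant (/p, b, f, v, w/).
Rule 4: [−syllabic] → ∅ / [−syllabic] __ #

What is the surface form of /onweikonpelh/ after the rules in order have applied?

omweigompel

Rule 1 (intervocalic voicing): /k/ is a voiceless obstruent between vowels /i/ and /o/, so it voices to [g]. /onweikonpelh/ → onweigonpelh.
Rule 2 (intervocalic voicing): no segment meets the environment; /onweigonpelh/ is unchanged.
Rule 3 (nasal place assimilation): /n/ precedes the labial consonant /w/, so it assimilates in place to [m]. /n/ precedes the labial consonant /p/, so it assimilates in place to [m]. /onweigonpelh/ → omweigompelh.
Rule 4 (final cluster simplification): /h/ is the second consonant of a word-final cluster /lh/, so it deletes. /omweigompelh/ → omweigompel.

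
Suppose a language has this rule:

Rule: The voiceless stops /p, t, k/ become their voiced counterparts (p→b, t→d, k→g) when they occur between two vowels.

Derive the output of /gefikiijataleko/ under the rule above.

gefigiijadalego

/k/ is a voiceless stop between vowels /i/ and /i/, so it voices to [g].
/t/ is a voiceless stop between vowels /a/ and /a/, so it voices to [d].
/k/ is a voiceless stop between vowels /e/ and /o/, so it voices to [g].
Surface form: [gefigiijadalego].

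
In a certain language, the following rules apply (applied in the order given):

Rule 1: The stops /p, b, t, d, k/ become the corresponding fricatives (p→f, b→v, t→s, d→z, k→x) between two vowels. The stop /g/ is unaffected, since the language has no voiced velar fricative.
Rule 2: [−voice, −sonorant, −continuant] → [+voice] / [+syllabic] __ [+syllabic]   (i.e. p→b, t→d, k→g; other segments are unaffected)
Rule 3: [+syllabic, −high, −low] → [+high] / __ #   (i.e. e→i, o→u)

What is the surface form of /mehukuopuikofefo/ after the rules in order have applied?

Rule 1 (intervocalic spirantization): /k/ is a stop between vowels /u/ and /u/, so it spirantizes to the fricative [x]. /p/ is a stop between vowels /o/ and /u/, so it spirantizes to the fricative [f]. /k/ is a stop between vowels /i/ and /o/, so it spirantizes to the fricative [x]. /mehukuopuikofefo/ → mehuxuofuixofefo.
Rule 2 (intervocalic voicing): no segment meets the environment; /mehuxuofuixofefo/ is unchanged.
Rule 3 (final vowel raising): /o/ is a mid vowel in word-final position, so it raises to [u]. /mehuxuofuixofefo/ → mehuxuofuixofefu.

mehuxuofuixofefu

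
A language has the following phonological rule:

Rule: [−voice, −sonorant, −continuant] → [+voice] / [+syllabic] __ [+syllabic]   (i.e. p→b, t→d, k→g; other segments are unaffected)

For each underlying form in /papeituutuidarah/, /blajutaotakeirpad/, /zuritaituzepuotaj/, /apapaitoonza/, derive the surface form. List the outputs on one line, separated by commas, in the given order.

/papeituutuidarah/: /p/ is a voiceless stop between vowels /a/ and /e/, so it voices to [b]. /t/ is a voiceless stop between vowels /i/ and /u/, so it voices to [d]. /t/ is a voiceless stop between vowels /u/ and /u/, so it voices to [d]. → [pabeiduuduidarah].
/blajutaotakeirpad/: /t/ is a voiceless stop between vowels /u/ and /a/, so it voices to [d]. /t/ is a voiceless stop between vowels /o/ and /a/, so it voices to [d]. /k/ is a voiceless stop between vowels /a/ and /e/, so it voices to [g]. → [blajudaodageirpad].
/zuritaituzepuotaj/: /t/ is a voiceless stop between vowels /i/ and /a/, so it voices to [d]. /t/ is a voiceless stop between vowels /i/ and /u/, so it voices to [d]. /p/ is a voiceless stop between vowels /e/ and /u/, so it voices to [b]. /t/ is a voiceless stop between vowels /o/ and /a/, so it voices to [d]. → [zuridaiduzebuodaj].
/apapaitoonza/: /p/ is a voiceless stop between vowels /a/ and /a/, so it voices to [b]. /p/ is a voiceless stop between vowels /a/ and /a/, so it voices to [b]. /t/ is a voiceless stop between vowels /i/ and /o/, so it voices to [d]. → [ababaidoonza].

pabeiduuduidarah, blajudaodageirpad, zuridaiduzebuodaj, ababaidoonza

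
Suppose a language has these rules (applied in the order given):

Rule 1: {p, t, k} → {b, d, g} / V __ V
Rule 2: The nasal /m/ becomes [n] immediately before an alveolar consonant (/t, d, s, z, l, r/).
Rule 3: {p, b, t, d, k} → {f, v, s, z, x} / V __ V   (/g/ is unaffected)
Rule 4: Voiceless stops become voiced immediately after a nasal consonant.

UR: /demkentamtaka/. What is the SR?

Rule 1 (intervocalic voicing): /k/ is a voiceless stop between vowels /a/ and /a/, so it voices to [g]. /demkentamtaka/ → demkentamtaga.
Rule 2 (nasal place assimilation): /m/ precedes the alveolar consonant /t/, so it assimilates in place to [n]. /demkentamtaga/ → demkentantaga.
Rule 3 (intervocalic spirantization): no segment meets the environment; /demkentantaga/ is unchanged.
Rule 4 (post-nasal voicing): /k/ is a voiceless stop immediately after the nasal /m/, so it voices to [g]. /t/ is a voiceless stop immediately after the nasal /n/, so it voices to [d]. /t/ is a voiceless stop immediately after the nasal /n/, so it voices to [d]. /demkentantaga/ → demgendandaga.

demgendandaga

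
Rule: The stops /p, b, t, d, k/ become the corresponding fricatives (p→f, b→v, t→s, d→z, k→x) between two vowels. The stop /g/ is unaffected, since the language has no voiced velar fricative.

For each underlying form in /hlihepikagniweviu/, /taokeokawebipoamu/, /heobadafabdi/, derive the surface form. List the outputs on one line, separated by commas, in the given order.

/hlihepikagniweviu/: /p/ is a stop between vowels /e/ and /i/, so it spirantizes to the fricative [f]. /k/ is a stop between vowels /i/ and /a/, so it spirantizes to the fricative [x]. → [hlihefixagniweviu].
/taokeokawebipoamu/: /k/ is a stop between vowels /o/ and /e/, so it spirantizes to the fricative [x]. /k/ is a stop between vowels /o/ and /a/, so it spirantizes to the fricative [x]. /b/ is a stop between vowels /e/ and /i/, so it spirantizes to the fricative [v]. /p/ is a stop between vowels /i/ and /o/, so it spirantizes to the fricative [f]. → [taoxeoxawevifoamu].
/heobadafabdi/: /b/ is a stop between vowels /o/ and /a/, so it spirantizes to the fricative [v]. /d/ is a stop between vowels /a/ and /a/, so it spirantizes to the fricative [z]. → [heovazafabdi].

hlihefixagniweviu, taoxeoxawevifoamu, heovazafabdi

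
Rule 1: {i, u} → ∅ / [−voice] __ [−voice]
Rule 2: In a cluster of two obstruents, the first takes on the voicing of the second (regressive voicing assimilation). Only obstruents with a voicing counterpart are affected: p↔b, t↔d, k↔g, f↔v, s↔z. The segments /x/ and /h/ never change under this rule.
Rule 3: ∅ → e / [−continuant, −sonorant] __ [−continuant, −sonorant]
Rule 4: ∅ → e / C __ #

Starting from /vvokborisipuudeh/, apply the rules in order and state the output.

Rule 1 (high vowel syncope): /i/ is a high vowel flanked by voiceless consonants /s/ and /p/, so it deletes. /vvokborisipuudeh/ → vvokborispuudeh.
Rule 2 (regressive voicing assimilation): /k/ precedes the voiced obstruent /b/, so it voices to [g] by assimilation. /vvokborispuudeh/ → vvogborispuudeh.
Rule 3 (stop-cluster e-epenthesis): /g/ and /b/ form a stop–stop cluster, so [e] is inserted between them. /vvogborispuudeh/ → vvogeborispuudeh.
Rule 4 (final e-epenthesis): the form ends in the consonant /h/, so [e] is inserted word-finally. /vvogeborispuudeh/ → vvogeborispuudehe.

vvogeborispuudehe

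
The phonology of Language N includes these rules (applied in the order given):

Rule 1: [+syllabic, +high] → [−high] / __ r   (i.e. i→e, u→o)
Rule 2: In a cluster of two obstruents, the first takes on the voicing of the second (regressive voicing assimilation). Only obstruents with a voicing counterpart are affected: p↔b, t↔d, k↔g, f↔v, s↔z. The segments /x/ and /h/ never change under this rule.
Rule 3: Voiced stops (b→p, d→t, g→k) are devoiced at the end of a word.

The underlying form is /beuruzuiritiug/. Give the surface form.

Rule 1 (pre-rhotic lowering): /u/ is a high vowel immediately before /r/, so it lowers to [o]. /i/ is a high vowel immediately before /r/, so it lowers to [e]. /beuruzuiritiug/ → beoruzueritiug.
Rule 2 (regressive voicing assimilation): no segment meets the environment; /beoruzueritiug/ is unchanged.
Rule 3 (final devoicing): /g/ is a voiced stop in word-final position, so it devoices to [k]. /beoruzueritiug/ → beoruzueritiuk.

beoruzueritiuk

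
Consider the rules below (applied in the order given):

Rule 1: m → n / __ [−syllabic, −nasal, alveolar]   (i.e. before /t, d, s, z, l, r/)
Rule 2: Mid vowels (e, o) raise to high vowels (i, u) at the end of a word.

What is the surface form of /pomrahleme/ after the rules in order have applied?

Rule 1 (nasal place assimilation): /m/ precedes the alveolar consonant /r/, so it assimilates in place to [n]. /pomrahleme/ → ponrahleme.
Rule 2 (final vowel raising): /e/ is a mid vowel in word-final position, so it raises to [i]. /ponrahleme/ → ponrahlemi.

ponrahlemi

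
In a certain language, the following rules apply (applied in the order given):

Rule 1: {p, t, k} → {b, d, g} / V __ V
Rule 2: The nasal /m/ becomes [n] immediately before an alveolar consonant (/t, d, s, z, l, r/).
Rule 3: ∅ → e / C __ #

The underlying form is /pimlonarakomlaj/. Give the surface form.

pinlonaragonlaje

Rule 1 (intervocalic voicing): /k/ is a voiceless stop between vowels /a/ and /o/, so it voices to [g]. /pimlonarakomlaj/ → pimlonaragomlaj.
Rule 2 (nasal place assimilation): /m/ precedes the alveolar consonant /l/, so it assimilates in place to [n]. /m/ precedes the alveolar consonant /l/, so it assimilates in place to [n]. /pimlonaragomlaj/ → pinlonaragonlaj.
Rule 3 (final e-epenthesis): the form ends in the consonant /j/, so [e] is inserted word-finally. /pinlonaragonlaj/ → pinlonaragonlaje.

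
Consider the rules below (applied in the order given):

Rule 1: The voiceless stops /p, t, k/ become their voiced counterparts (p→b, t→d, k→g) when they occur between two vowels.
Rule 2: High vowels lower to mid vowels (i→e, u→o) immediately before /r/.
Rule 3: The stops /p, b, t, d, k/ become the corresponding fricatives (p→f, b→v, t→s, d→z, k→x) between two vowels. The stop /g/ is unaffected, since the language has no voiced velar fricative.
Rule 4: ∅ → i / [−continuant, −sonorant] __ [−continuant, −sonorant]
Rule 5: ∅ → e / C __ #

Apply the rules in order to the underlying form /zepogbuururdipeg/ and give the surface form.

zevogibuorordivege

Rule 1 (intervocalic voicing): /p/ is a voiceless stop between vowels /e/ and /o/, so it voices to [b]. /p/ is a voiceless stop between vowels /i/ and /e/, so it voices to [b]. /zepogbuururdipeg/ → zebogbuururdibeg.
Rule 2 (pre-rhotic lowering): /u/ is a high vowel immediately before /r/, so it lowers to [o]. /u/ is a high vowel immediately before /r/, so it lowers to [o]. /zebogbuururdibeg/ → zebogbuorordibeg.
Rule 3 (intervocalic spirantization): /b/ is a stop between vowels /e/ and /o/, so it spirantizes to the fricative [v]. /b/ is a stop between vowels /i/ and /e/, so it spirantizes to the fricative [v]. /zebogbuorordibeg/ → zevogbuorordiveg.
Rule 4 (stop-cluster i-epenthesis): /g/ and /b/ form a stop–stop cluster, so [i] is inserted between them. /zevogbuorordiveg/ → zevogibuorordiveg.
Rule 5 (final e-epenthesis): the form ends in the consonant /g/, so [e] is inserted word-finally. /zevogibuorordiveg/ → zevogibuorordivege.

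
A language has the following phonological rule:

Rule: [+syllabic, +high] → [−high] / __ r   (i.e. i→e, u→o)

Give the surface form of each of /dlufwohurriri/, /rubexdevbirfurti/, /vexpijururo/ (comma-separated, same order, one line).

dlufwohorreri, rubexdevberforti, vexpijororo

/dlufwohurriri/: /u/ is a high vowel immediately before /r/, so it lowers to [o]. /i/ is a high vowel immediately before /r/, so it lowers to [e]. → [dlufwohorreri].
/rubexdevbirfurti/: /i/ is a high vowel immediately before /r/, so it lowers to [e]. /u/ is a high vowel immediately before /r/, so it lowers to [o]. → [rubexdevberforti].
/vexpijururo/: /u/ is a high vowel immediately before /r/, so it lowers to [o]. /u/ is a high vowel immediately before /r/, so it lowers to [o]. → [vexpijororo].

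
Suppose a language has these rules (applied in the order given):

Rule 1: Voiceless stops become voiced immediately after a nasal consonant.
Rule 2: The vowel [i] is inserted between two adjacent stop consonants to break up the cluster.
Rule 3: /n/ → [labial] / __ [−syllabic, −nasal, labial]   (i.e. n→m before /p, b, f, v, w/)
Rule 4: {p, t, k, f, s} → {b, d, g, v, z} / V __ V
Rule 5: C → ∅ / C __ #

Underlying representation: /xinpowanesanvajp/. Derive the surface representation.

ximbowanezamvaj

Rule 1 (post-nasal voicing): /p/ is a voiceless stop immediately after the nasal /n/, so it voices to [b]. /xinpowanesanvajp/ → xinbowanesanvajp.
Rule 2 (stop-cluster i-epenthesis): no segment meets the environment; /xinbowanesanvajp/ is unchanged.
Rule 3 (nasal place assimilation): /n/ precedes the labial consonant /b/, so it assimilates in place to [m]. /n/ precedes the labial consonant /v/, so it assimilates in place to [m]. /xinbowanesanvajp/ → ximbowanesamvajp.
Rule 4 (intervocalic voicing): /s/ is a voiceless obstruent between vowels /e/ and /a/, so it voices to [z]. /ximbowanesamvajp/ → ximbowanezamvajp.
Rule 5 (final cluster simplification): /p/ is the second consonant of a word-final cluster /jp/, so it deletes. /ximbowanezamvajp/ → ximbowanezamvaj.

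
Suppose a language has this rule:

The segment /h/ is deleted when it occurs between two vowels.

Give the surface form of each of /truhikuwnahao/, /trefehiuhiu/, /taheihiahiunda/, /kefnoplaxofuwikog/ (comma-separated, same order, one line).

/truhikuwnahao/: /h/ occurs between vowels /u/ and /i/, so it deletes. /h/ occurs between vowels /a/ and /a/, so it deletes. → [truikuwnaao].
/trefehiuhiu/: /h/ occurs between vowels /e/ and /i/, so it deletes. /h/ occurs between vowels /u/ and /i/, so it deletes. → [trefeiuiu].
/taheihiahiunda/: /h/ occurs between vowels /a/ and /e/, so it deletes. /h/ occurs between vowels /i/ and /i/, so it deletes. /h/ occurs between vowels /a/ and /i/, so it deletes. → [taeiiaiunda].
/kefnoplaxofuwikog/: the rule's environment is not met; surfaces unchanged as [kefnoplaxofuwikog].

truikuwnaao, trefeiuiu, taeiiaiunda, kefnoplaxofuwikog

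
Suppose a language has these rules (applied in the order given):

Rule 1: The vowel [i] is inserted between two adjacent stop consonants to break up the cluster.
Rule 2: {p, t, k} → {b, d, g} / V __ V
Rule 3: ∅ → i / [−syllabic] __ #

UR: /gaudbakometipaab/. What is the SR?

gaudibagomedibaabi

Rule 1 (stop-cluster i-epenthesis): /d/ and /b/ form a stop–stop cluster, so [i] is inserted between them. /gaudbakometipaab/ → gaudibakometipaab.
Rule 2 (intervocalic voicing): /k/ is a voiceless stop between vowels /a/ and /o/, so it voices to [g]. /t/ is a voiceless stop between vowels /e/ and /i/, so it voices to [d]. /p/ is a voiceless stop between vowels /i/ and /a/, so it voices to [b]. /gaudibakometipaab/ → gaudibagomedibaab.
Rule 3 (final i-epenthesis): the form ends in the consonant /b/, so [i] is inserted word-finally. /gaudibagomedibaab/ → gaudibagomedibaabi.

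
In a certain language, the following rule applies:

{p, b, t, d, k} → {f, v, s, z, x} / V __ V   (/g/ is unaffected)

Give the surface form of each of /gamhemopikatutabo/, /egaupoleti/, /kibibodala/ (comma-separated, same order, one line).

/gamhemopikatutabo/: /p/ is a stop between vowels /o/ and /i/, so it spirantizes to the fricative [f]. /k/ is a stop between vowels /i/ and /a/, so it spirantizes to the fricative [x]. /t/ is a stop between vowels /a/ and /u/, so it spirantizes to the fricative [s]. /t/ is a stop between vowels /u/ and /a/, so it spirantizes to the fricative [s]. /b/ is a stop between vowels /a/ and /o/, so it spirantizes to the fricative [v]. → [gamhemofixasusavo].
/egaupoleti/: /p/ is a stop between vowels /u/ and /o/, so it spirantizes to the fricative [f]. /t/ is a stop between vowels /e/ and /i/, so it spirantizes to the fricative [s]. → [egaufolesi].
/kibibodala/: /b/ is a stop between vowels /i/ and /i/, so it spirantizes to the fricative [v]. /b/ is a stop between vowels /i/ and /o/, so it spirantizes to the fricative [v]. /d/ is a stop between vowels /o/ and /a/, so it spirantizes to the fricative [z]. → [kivivozala].

gamhemofixasusavo, egaufolesi, kivivozala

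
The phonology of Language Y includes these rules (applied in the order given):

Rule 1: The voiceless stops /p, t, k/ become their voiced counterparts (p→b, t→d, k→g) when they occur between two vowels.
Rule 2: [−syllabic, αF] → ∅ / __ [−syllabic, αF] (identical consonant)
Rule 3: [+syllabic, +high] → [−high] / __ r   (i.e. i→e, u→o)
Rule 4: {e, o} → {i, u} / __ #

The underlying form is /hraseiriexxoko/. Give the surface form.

hraseeriexogu

Rule 1 (intervocalic voicing): /k/ is a voiceless stop between vowels /o/ and /o/, so it voices to [g]. /hraseiriexxoko/ → hraseiriexxogo.
Rule 2 (degemination): /xx/ is a geminate; the first /x/ deletes. /hraseiriexxogo/ → hraseiriexogo.
Rule 3 (pre-rhotic lowering): /i/ is a high vowel immediately before /r/, so it lowers to [e]. /hraseiriexogo/ → hraseeriexogo.
Rule 4 (final vowel raising): /o/ is a mid vowel in word-final position, so it raises to [u]. /hraseeriexogo/ → hraseeriexogu.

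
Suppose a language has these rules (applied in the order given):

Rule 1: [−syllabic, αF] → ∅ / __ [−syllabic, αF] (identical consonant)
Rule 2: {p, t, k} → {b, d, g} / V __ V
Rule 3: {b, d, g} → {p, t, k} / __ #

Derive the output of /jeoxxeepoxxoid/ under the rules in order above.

jeoxeeboxoit

Rule 1 (degemination): /xx/ is a geminate; the first /x/ deletes. /xx/ is a geminate; the first /x/ deletes. /jeoxxeepoxxoid/ → jeoxeepoxoid.
Rule 2 (intervocalic voicing): /p/ is a voiceless stop between vowels /e/ and /o/, so it voices to [b]. /jeoxeepoxoid/ → jeoxeeboxoid.
Rule 3 (final devoicing): /d/ is a voiced stop in word-final position, so it devoices to [t]. /jeoxeeboxoid/ → jeoxeeboxoit.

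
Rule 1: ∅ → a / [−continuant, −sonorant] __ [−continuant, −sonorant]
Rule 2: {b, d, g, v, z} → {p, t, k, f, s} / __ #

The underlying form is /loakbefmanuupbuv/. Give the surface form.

loakabefmanuupabuf

Rule 1 (stop-cluster a-epenthesis): /k/ and /b/ form a stop–stop cluster, so [a] is inserted between them. /p/ and /b/ form a stop–stop cluster, so [a] is inserted between them. /loakbefmanuupbuv/ → loakabefmanuupabuv.
Rule 2 (final devoicing): /v/ is a voiced obstruent in word-final position, so it devoices to [f]. /loakabefmanuupabuv/ → loakabefmanuupabuf.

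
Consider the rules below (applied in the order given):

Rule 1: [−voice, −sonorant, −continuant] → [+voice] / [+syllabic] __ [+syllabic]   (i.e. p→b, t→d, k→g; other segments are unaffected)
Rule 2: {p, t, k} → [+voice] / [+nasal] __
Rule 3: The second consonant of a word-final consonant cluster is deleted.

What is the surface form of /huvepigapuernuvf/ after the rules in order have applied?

huvebigabuernuv

Rule 1 (intervocalic voicing): /p/ is a voiceless stop between vowels /e/ and /i/, so it voices to [b]. /p/ is a voiceless stop between vowels /a/ and /u/, so it voices to [b]. /huvepigapuernuvf/ → huvebigabuernuvf.
Rule 2 (post-nasal voicing): no segment meets the environment; /huvebigabuernuvf/ is unchanged.
Rule 3 (final cluster simplification): /f/ is the second consonant of a word-final cluster /vf/, so it deletes. /huvebigabuernuvf/ → huvebigabuernuv.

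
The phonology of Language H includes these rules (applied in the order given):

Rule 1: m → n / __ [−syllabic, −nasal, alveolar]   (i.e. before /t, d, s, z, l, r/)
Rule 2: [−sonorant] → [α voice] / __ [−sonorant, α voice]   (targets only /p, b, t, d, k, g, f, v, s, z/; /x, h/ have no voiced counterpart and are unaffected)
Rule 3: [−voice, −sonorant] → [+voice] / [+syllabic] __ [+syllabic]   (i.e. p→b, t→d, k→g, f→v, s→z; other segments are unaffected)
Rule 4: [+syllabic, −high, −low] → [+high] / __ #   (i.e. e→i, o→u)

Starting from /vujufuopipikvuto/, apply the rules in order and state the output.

vujuvuobibigvudu

Rule 1 (nasal place assimilation): no segment meets the environment; /vujufuopipikvuto/ is unchanged.
Rule 2 (regressive voicing assimilation): /k/ precedes the voiced obstruent /v/, so it voices to [g] by assimilation. /vujufuopipikvuto/ → vujufuopipigvuto.
Rule 3 (intervocalic voicing): /f/ is a voiceless obstruent between vowels /u/ and /u/, so it voices to [v]. /p/ is a voiceless obstruent between vowels /o/ and /i/, so it voices to [b]. /p/ is a voiceless obstruent between vowels /i/ and /i/, so it voices to [b]. /t/ is a voiceless obstruent between vowels /u/ and /o/, so it voices to [d]. /vujufuopipigvuto/ → vujuvuobibigvudo.
Rule 4 (final vowel raising): /o/ is a mid vowel in word-final position, so it raises to [u]. /vujuvuobibigvudo/ → vujuvuobibigvudu.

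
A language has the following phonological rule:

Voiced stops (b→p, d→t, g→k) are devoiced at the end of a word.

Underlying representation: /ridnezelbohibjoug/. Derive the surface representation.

Scanning /ridnezelbohibjoug/: /d/ at position 3 is not in the conditioning environment; /b/ at position 9 is not in the conditioning environment; /b/ at position 13 is not in the conditioning environment; /g/ is a voiced stop in word-final position, so it devoices to [k].
Result: [ridnezelbohibjouk].

ridnezelbohibjouk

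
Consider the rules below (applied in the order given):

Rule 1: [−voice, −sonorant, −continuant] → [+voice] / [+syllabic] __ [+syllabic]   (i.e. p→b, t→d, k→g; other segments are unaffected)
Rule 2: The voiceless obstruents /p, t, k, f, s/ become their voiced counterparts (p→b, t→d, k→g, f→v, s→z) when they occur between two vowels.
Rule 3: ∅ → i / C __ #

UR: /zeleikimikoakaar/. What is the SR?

Rule 1 (intervocalic voicing): /k/ is a voiceless stop between vowels /i/ and /i/, so it voices to [g]. /k/ is a voiceless stop between vowels /i/ and /o/, so it voices to [g]. /k/ is a voiceless stop between vowels /a/ and /a/, so it voices to [g]. /zeleikimikoakaar/ → zeleigimigoagaar.
Rule 2 (intervocalic voicing): no segment meets the environment; /zeleigimigoagaar/ is unchanged.
Rule 3 (final i-epenthesis): the form ends in the consonant /r/, so [i] is inserted word-finally. /zeleigimigoagaar/ → zeleigimigoagaari.

zeleigimigoagaari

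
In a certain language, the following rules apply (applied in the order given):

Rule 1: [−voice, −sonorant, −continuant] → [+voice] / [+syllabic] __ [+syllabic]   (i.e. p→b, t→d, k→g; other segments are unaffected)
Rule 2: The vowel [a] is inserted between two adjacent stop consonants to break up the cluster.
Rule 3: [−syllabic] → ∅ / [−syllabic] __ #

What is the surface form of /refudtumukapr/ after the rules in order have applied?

refudatumugap

Rule 1 (intervocalic voicing): /k/ is a voiceless stop between vowels /u/ and /a/, so it voices to [g]. /refudtumukapr/ → refudtumugapr.
Rule 2 (stop-cluster a-epenthesis): /d/ and /t/ form a stop–stop cluster, so [a] is inserted between them. /refudtumugapr/ → refudatumugapr.
Rule 3 (final cluster simplification): /r/ is the second consonant of a word-final cluster /pr/, so it deletes. /refudatumugapr/ → refudatumugap.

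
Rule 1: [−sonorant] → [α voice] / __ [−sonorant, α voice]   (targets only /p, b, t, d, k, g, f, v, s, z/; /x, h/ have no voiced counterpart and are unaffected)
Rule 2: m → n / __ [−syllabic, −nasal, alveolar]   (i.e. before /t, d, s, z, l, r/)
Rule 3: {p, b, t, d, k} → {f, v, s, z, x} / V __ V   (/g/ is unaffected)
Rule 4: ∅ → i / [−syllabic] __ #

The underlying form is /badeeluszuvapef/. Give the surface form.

bazeeluzzuvafefi

Rule 1 (regressive voicing assimilation): /s/ precedes the voiced obstruent /z/, so it voices to [z] by assimilation. /badeeluszuvapef/ → badeeluzzuvapef.
Rule 2 (nasal place assimilation): no segment meets the environment; /badeeluzzuvapef/ is unchanged.
Rule 3 (intervocalic spirantization): /d/ is a stop between vowels /a/ and /e/, so it spirantizes to the fricative [z]. /p/ is a stop between vowels /a/ and /e/, so it spirantizes to the fricative [f]. /badeeluzzuvapef/ → bazeeluzzuvafef.
Rule 4 (final i-epenthesis): the form ends in the consonant /f/, so [i] is inserted word-finally. /bazeeluzzuvafef/ → bazeeluzzuvafefi.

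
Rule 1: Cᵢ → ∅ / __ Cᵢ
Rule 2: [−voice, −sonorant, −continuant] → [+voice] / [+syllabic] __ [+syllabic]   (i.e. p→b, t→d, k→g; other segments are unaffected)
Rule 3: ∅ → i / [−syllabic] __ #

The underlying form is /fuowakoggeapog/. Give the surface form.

fuowagogeabogi

Rule 1 (degemination): /gg/ is a geminate; the first /g/ deletes. /fuowakoggeapog/ → fuowakogeapog.
Rule 2 (intervocalic voicing): /k/ is a voiceless stop between vowels /a/ and /o/, so it voices to [g]. /p/ is a voiceless stop between vowels /a/ and /o/, so it voices to [b]. /fuowakogeapog/ → fuowagogeabog.
Rule 3 (final i-epenthesis): the form ends in the consonant /g/, so [i] is inserted word-finally. /fuowagogeabog/ → fuowagogeabogi.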